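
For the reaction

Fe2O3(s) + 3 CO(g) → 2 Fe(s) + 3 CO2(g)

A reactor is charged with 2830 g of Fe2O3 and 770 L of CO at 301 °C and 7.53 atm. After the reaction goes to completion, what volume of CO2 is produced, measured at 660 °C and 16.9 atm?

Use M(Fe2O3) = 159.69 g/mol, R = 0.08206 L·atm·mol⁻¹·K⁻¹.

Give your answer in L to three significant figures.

n(Fe2O3) = 2830 / 159.69 = 17.72 mol
n(CO) = PV/RT = (7.53 × 770) / (0.08206 × 574.15) = 123.1 mol
For 17.72 mol Fe2O3, stoichiometry requires (3/1) × 17.72 = 53.16 mol CO; 123.1 mol is available, so Fe2O3 is limiting.
n(CO2) = (3/1) × 17.72 = 53.16 mol
V(CO2) = nRT/P = 53.16 × 0.08206 × 933.15 / 16.9 = 240.9 L

241 L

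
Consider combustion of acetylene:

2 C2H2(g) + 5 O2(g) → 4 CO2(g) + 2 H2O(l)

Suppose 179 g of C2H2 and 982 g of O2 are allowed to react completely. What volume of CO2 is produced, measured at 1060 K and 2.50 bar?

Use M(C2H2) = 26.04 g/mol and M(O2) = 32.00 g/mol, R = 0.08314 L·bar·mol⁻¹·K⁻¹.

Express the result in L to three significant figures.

n(C2H2) = 179 / 26.04 = 6.874 mol
n(O2) = 982 / 32.00 = 30.69 mol
For 6.874 mol C2H2, stoichiometry requires (5/2) × 6.874 = 17.18 mol O2; 30.69 mol is available, so C2H2 is limiting.
n(CO2) = (4/2) × 6.874 = 13.75 mol
V(CO2) = nRT/P = 13.75 × 0.08314 × 1060 / 2.50 = 484.7 L

485 L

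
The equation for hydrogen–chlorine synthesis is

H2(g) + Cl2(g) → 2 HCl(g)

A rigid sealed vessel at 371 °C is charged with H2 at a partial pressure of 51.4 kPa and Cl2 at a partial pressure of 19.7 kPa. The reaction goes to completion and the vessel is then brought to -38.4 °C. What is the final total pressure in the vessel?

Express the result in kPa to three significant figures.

At constant V, partial pressures at 371 °C are proportional to moles, so apply stoichiometry directly to pressures.
P(Cl2) required for 51.4 kPa of H2 = (1/1) × 51.4 = 51.40 kPa; available 19.7 kPa, so Cl2 is limiting.
P(H2) remaining = 51.4 − (1/1) × 19.7 = 31.70 kPa
P(gaseous products) = (2)/1 × 19.7 = 39.40 kPa
P_total at 371 °C = 31.70 + 39.40 = 71.10 kPa
Scaling to -38.4 °C: P = 71.10 × 234.75/644.15 = 25.91 kPa

25.9 kPa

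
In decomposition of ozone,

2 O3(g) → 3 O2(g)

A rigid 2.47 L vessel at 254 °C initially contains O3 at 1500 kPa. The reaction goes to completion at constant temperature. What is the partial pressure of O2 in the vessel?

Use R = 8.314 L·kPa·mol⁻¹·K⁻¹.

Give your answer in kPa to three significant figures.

n(O3)₀ = PV/RT = (1500 × 2.47) / (8.314 × 527.15) = 0.8454 mol
n(O2) = (3/2) × 0.8454 = 1.268 mol
P(O2) = nRT/V = 1.268 × 8.314 × 527.15 / 2.47 = 2250 kPa

2250 kPa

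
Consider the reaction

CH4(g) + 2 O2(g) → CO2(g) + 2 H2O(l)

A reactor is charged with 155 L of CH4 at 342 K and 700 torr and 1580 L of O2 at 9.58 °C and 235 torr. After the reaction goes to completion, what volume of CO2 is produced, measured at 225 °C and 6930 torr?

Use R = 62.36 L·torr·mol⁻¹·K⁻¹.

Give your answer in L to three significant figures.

n(CH4) = PV/RT = (700 × 155) / (62.36 × 342) = 5.087 mol
n(O2) = PV/RT = (235 × 1580) / (62.36 × 282.73) = 21.06 mol
For 5.087 mol CH4, stoichiometry requires (2/1) × 5.087 = 10.17 mol O2; 21.06 mol is available, so CH4 is limiting.
n(CO2) = (1/1) × 5.087 = 5.087 mol
V(CO2) = nRT/P = 5.087 × 62.36 × 498.15 / 6930 = 22.80 L

22.8 L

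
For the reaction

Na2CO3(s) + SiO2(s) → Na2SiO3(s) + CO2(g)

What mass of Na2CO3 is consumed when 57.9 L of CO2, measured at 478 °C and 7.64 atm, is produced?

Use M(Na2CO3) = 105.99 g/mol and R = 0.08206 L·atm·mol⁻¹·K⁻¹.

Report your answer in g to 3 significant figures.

761 g

n(CO2) = PV/RT = (7.64 × 57.9) / (0.08206 × 751.15) = 7.177 mol
n(Na2CO3) = (1/1) × 7.177 = 7.177 mol
m(Na2CO3) = 7.177 × 105.99 = 760.7 g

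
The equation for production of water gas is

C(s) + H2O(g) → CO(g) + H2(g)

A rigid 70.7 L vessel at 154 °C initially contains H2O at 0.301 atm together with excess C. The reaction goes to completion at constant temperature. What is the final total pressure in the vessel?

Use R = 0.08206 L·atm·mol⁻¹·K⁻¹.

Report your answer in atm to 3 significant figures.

At constant T and V, P ∝ n(gas): 1 mol gas → 2 mol gas.
P_final = (2/1) × 0.301 = 0.6020 atm

0.602 atm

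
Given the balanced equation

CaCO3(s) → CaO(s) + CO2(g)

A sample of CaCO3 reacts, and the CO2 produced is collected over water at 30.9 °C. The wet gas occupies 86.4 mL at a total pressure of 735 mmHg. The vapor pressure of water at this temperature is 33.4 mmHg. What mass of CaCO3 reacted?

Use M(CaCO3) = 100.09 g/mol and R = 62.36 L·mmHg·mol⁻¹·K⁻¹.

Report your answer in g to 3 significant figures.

0.320 g

P(CO2) = 735 − 33.4 = 701.6 mmHg
n(CO2) = PV/RT = (701.6 × 0.08640) / (62.36 × 304.05) = 0.003197 mol
n(CaCO3) = (1/1) × 0.003197 = 0.003197 mol
m(CaCO3) = 0.003197 × 100.09 = 0.3200 g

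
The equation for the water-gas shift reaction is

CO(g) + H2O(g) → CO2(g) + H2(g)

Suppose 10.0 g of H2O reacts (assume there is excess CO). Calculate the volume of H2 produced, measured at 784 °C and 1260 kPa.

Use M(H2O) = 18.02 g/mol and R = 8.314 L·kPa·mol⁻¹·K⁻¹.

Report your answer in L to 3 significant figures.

3.87 L

n(H2O) = 10.00 / 18.02 = 0.5549 mol
n(H2) = (1/1) × 0.5549 = 0.5549 mol
V = nRT/P = 0.5549 × 8.314 × 1057.15 / 1260 = 3.871 L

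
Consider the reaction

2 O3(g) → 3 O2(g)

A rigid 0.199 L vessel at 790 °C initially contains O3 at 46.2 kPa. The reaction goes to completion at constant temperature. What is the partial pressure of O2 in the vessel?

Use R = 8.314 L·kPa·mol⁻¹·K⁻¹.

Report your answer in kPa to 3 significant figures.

69.3 kPa

n(O3)₀ = PV/RT = (46.2 × 0.199) / (8.314 × 1063.15) = 0.001040 mol
n(O2) = (3/2) × 0.001040 = 0.001560 mol
P(O2) = nRT/V = 0.001560 × 8.314 × 1063.15 / 0.199 = 69.29 kPa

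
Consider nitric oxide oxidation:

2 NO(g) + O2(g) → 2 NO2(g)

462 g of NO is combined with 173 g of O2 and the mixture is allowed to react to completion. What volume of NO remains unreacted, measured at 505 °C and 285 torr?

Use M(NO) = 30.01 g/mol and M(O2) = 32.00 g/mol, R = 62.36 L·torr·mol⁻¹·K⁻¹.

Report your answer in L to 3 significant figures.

780 L

n(NO) = 462 / 30.01 = 15.39 mol
n(O2) = 173 / 32.00 = 5.406 mol
For 15.39 mol NO, stoichiometry requires (1/2) × 15.39 = 7.695 mol O2; 5.406 mol is available, so O2 is limiting.
n(NO) consumed = (2/1) × 5.406 = 10.81 mol; remaining = 15.39 − 10.81 = 4.580 mol
V(NO) = nRT/P = 4.580 × 62.36 × 778.15 / 285 = 779.8 L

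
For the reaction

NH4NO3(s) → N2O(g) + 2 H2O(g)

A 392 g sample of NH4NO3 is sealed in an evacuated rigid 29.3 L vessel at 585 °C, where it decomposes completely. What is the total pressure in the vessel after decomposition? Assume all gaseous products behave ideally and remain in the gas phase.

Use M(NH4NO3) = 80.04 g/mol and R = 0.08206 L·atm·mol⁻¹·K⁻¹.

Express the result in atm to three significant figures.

35.3 atm

n(NH4NO3) = 392 / 80.04 = 4.898 mol
n(gas produced) = (3/1) × 4.898 = 14.69 mol
P = nRT/V = 14.69 × 0.08206 × 858.15 / 29.3 = 35.31 atm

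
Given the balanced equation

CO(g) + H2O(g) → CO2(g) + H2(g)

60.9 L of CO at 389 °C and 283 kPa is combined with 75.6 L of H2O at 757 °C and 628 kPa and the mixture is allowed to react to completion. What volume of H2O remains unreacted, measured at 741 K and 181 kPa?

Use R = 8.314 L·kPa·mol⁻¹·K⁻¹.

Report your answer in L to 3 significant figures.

n(CO) = PV/RT = (283 × 60.9) / (8.314 × 662.15) = 3.131 mol
n(H2O) = PV/RT = (628 × 75.6) / (8.314 × 1030.15) = 5.543 mol
For 3.131 mol CO, stoichiometry requires (1/1) × 3.131 = 3.131 mol H2O; 5.543 mol is available, so CO is limiting.
n(H2O) consumed = (1/1) × 3.131 = 3.131 mol; remaining = 5.543 − 3.131 = 2.412 mol
V(H2O) = nRT/P = 2.412 × 8.314 × 741 / 181 = 82.10 L

82.1 L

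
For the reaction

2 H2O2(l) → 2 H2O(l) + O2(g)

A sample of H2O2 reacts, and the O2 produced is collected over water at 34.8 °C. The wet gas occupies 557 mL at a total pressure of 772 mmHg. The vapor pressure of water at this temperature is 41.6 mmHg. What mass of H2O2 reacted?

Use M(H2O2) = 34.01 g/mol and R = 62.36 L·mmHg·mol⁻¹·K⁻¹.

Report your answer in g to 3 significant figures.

P(O2) = 772 − 41.6 = 730.4 mmHg
n(O2) = PV/RT = (730.4 × 0.5570) / (62.36 × 307.95) = 0.02119 mol
n(H2O2) = (2/1) × 0.02119 = 0.04238 mol
m(H2O2) = 0.04238 × 34.01 = 1.441 g

1.44 g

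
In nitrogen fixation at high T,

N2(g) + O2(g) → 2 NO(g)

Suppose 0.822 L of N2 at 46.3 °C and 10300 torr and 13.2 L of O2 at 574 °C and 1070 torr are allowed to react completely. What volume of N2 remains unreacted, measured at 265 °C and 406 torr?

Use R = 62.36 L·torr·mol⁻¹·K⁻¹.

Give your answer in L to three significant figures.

n(N2) = PV/RT = (10300 × 0.822) / (62.36 × 319.45) = 0.4250 mol
n(O2) = PV/RT = (1070 × 13.2) / (62.36 × 847.15) = 0.2674 mol
For 0.4250 mol N2, stoichiometry requires (1/1) × 0.4250 = 0.4250 mol O2; 0.2674 mol is available, so O2 is limiting.
n(N2) consumed = (1/1) × 0.2674 = 0.2674 mol; remaining = 0.4250 − 0.2674 = 0.1576 mol
V(N2) = nRT/P = 0.1576 × 62.36 × 538.15 / 406 = 13.03 L

13.0 L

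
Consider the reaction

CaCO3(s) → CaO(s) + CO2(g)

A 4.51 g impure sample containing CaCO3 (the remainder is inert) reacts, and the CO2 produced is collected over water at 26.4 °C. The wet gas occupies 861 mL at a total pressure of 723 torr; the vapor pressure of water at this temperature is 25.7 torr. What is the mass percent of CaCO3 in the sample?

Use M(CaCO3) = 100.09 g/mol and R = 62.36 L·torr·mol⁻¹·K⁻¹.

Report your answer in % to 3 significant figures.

71.3 %

P(CO2) = 723 − 25.7 = 697.3 torr
n(CO2) = PV/RT = (697.3 × 0.8610) / (62.36 × 299.55) = 0.03214 mol
n(CaCO3) = (1/1) × 0.03214 = 0.03214 mol
m(CaCO3) = 0.03214 × 100.09 = 3.217 g
%CaCO3 = 3.217 / 4.51 × 100 = 71.33%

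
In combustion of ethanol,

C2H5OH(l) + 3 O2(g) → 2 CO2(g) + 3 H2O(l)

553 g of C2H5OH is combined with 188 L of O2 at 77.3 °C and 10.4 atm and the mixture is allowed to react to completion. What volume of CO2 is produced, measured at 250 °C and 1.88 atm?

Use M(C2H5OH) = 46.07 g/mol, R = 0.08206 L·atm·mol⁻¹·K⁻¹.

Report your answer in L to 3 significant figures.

548 L

n(C2H5OH) = 553 / 46.07 = 12.00 mol
n(O2) = PV/RT = (10.4 × 188) / (0.08206 × 350.45) = 67.99 mol
For 12.00 mol C2H5OH, stoichiometry requires (3/1) × 12.00 = 36.00 mol O2; 67.99 mol is available, so C2H5OH is limiting.
n(CO2) = (2/1) × 12.00 = 24.00 mol
V(CO2) = nRT/P = 24.00 × 0.08206 × 523.15 / 1.88 = 548.0 L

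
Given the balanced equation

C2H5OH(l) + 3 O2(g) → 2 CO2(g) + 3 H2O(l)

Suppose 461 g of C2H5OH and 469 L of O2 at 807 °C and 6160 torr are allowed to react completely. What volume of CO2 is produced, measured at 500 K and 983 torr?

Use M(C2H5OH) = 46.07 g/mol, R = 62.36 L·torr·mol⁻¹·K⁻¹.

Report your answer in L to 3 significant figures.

n(C2H5OH) = 461 / 46.07 = 10.01 mol
n(O2) = PV/RT = (6160 × 469) / (62.36 × 1080.15) = 42.89 mol
For 10.01 mol C2H5OH, stoichiometry requires (3/1) × 10.01 = 30.03 mol O2; 42.89 mol is available, so C2H5OH is limiting.
n(CO2) = (2/1) × 10.01 = 20.02 mol
V(CO2) = nRT/P = 20.02 × 62.36 × 500 / 983 = 635.0 L

635 L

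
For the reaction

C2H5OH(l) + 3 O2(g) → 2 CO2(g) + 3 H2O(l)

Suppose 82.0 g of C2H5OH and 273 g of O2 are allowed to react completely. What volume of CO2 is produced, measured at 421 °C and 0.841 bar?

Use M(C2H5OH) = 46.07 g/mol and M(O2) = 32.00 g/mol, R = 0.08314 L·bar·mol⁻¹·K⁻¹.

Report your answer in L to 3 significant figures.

n(C2H5OH) = 82.0 / 46.07 = 1.780 mol
n(O2) = 273 / 32.00 = 8.531 mol
For 1.780 mol C2H5OH, stoichiometry requires (3/1) × 1.780 = 5.340 mol O2; 8.531 mol is available, so C2H5OH is limiting.
n(CO2) = (2/1) × 1.780 = 3.560 mol
V(CO2) = nRT/P = 3.560 × 0.08314 × 694.15 / 0.841 = 244.3 L

244 L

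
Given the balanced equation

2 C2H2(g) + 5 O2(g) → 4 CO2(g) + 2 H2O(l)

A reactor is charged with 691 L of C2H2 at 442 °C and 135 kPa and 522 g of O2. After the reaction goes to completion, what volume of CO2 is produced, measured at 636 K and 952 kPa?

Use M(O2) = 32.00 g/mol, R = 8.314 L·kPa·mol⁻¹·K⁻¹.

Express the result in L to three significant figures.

n(C2H2) = PV/RT = (135 × 691) / (8.314 × 715.15) = 15.69 mol
n(O2) = 522 / 32.00 = 16.31 mol
For 15.69 mol C2H2, stoichiometry requires (5/2) × 15.69 = 39.23 mol O2; 16.31 mol is available, so O2 is limiting.
n(CO2) = (4/5) × 16.31 = 13.05 mol
V(CO2) = nRT/P = 13.05 × 8.314 × 636 / 952 = 72.48 L

72.5 L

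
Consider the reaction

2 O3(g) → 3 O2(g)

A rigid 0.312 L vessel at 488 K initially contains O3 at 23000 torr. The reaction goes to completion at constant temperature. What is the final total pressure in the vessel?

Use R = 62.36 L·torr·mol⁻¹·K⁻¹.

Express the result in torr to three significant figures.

At constant T and V, P ∝ n(gas): 2 mol gas → 3 mol gas.
P_final = (3/2) × 23000 = 34500 torr

34500 torr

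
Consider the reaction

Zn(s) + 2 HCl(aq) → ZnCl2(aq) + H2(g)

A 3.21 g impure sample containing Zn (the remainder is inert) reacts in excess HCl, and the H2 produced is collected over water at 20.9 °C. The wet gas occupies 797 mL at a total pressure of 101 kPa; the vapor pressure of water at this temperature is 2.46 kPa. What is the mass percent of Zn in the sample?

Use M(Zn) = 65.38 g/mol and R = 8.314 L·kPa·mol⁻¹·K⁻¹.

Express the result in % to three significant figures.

65.4 %

P(H2) = 101 − 2.46 = 98.54 kPa
n(H2) = PV/RT = (98.54 × 0.7970) / (8.314 × 294.05) = 0.03212 mol
n(Zn) = (1/1) × 0.03212 = 0.03212 mol
m(Zn) = 0.03212 × 65.38 = 2.100 g
%Zn = 2.100 / 3.21 × 100 = 65.42%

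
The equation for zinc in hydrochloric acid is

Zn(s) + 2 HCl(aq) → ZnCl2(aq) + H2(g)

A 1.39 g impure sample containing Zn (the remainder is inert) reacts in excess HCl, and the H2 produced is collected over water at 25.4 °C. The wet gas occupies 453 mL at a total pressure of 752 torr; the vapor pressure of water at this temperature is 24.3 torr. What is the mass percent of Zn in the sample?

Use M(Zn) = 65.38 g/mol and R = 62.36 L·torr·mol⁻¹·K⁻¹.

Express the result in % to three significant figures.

83.3 %

P(H2) = 752 − 24.3 = 727.7 torr
n(H2) = PV/RT = (727.7 × 0.4530) / (62.36 × 298.55) = 0.01771 mol
n(Zn) = (1/1) × 0.01771 = 0.01771 mol
m(Zn) = 0.01771 × 65.38 = 1.158 g
%Zn = 1.158 / 1.39 × 100 = 83.31%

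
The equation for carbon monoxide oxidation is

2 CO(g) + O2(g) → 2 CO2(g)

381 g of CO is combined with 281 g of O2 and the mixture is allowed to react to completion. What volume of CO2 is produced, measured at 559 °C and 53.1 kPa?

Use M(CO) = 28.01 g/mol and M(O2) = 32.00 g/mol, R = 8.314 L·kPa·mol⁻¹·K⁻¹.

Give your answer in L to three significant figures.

1770 L

n(CO) = 381 / 28.01 = 13.60 mol
n(O2) = 281 / 32.00 = 8.781 mol
For 13.60 mol CO, stoichiometry requires (1/2) × 13.60 = 6.800 mol O2; 8.781 mol is available, so CO is limiting.
n(CO2) = (2/2) × 13.60 = 13.60 mol
V(CO2) = nRT/P = 13.60 × 8.314 × 832.15 / 53.1 = 1772 L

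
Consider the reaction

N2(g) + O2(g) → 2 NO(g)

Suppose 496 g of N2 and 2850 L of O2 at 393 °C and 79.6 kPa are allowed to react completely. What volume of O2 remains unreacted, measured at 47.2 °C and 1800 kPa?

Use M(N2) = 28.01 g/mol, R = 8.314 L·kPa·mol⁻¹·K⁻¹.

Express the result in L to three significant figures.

n(N2) = 496 / 28.01 = 17.71 mol
n(O2) = PV/RT = (79.6 × 2850) / (8.314 × 666.15) = 40.96 mol
For 17.71 mol N2, stoichiometry requires (1/1) × 17.71 = 17.71 mol O2; 40.96 mol is available, so N2 is limiting.
n(O2) consumed = (1/1) × 17.71 = 17.71 mol; remaining = 40.96 − 17.71 = 23.25 mol
V(O2) = nRT/P = 23.25 × 8.314 × 320.35 / 1800 = 34.40 L

34.4 L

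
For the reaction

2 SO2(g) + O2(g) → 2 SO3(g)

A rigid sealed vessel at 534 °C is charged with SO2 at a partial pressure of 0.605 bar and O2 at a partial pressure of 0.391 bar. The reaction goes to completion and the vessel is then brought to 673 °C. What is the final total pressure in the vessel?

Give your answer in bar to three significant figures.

Because the vessel is rigid and T is held at 534 °C, work the stoichiometry in partial pressures (P_i = n_iRT/V).
P(O2) required for 0.605 bar of SO2 = (1/2) × 0.605 = 0.3025 bar; available 0.391 bar, so SO2 is limiting.
P(O2) remaining = 0.391 − (1/2) × 0.605 = 0.08850 bar
P(gaseous products) = (2)/2 × 0.605 = 0.6050 bar
P_total at 534 °C = 0.08850 + 0.6050 = 0.6935 bar
Scaling to 673 °C: P = 0.6935 × 946.15/807.15 = 0.8129 bar

0.813 bar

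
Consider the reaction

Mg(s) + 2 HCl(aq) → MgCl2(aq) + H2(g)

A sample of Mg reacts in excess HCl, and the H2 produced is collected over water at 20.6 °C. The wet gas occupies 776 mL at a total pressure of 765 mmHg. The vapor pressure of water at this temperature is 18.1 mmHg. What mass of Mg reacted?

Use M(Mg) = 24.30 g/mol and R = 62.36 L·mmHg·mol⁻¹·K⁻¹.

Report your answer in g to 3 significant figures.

P(H2) = 765 − 18.1 = 746.9 mmHg
n(H2) = PV/RT = (746.9 × 0.7760) / (62.36 × 293.75) = 0.03164 mol
n(Mg) = (1/1) × 0.03164 = 0.03164 mol
m(Mg) = 0.03164 × 24.30 = 0.7689 g

0.769 g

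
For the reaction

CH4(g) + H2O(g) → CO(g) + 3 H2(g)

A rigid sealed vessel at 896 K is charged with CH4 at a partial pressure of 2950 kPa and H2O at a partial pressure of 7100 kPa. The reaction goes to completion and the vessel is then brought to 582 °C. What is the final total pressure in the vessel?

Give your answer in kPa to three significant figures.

With V and T fixed, P_i ∝ n_i, so the mole ratios apply directly to partial pressures at 896 K.
P(H2O) required for 2950 kPa of CH4 = (1/1) × 2950 = 2950 kPa; available 7100 kPa, so CH4 is limiting.
P(H2O) remaining = 7100 − (1/1) × 2950 = 4150 kPa
P(gaseous products) = (1+3)/1 × 2950 = 11800 kPa
P_total at 896 K = 4150 + 11800 = 15950 kPa
Scaling to 582 °C: P = 15950 × 855.15/896 = 15220 kPa

15200 kPa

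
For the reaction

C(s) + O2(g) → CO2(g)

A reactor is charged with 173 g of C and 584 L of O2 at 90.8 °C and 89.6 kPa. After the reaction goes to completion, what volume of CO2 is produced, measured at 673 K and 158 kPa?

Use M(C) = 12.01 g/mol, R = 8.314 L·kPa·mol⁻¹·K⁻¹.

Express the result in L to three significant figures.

510 L

n(C) = 173 / 12.01 = 14.40 mol
n(O2) = PV/RT = (89.6 × 584) / (8.314 × 363.95) = 17.29 mol
For 14.40 mol C, stoichiometry requires (1/1) × 14.40 = 14.40 mol O2; 17.29 mol is available, so C is limiting.
n(CO2) = (1/1) × 14.40 = 14.40 mol
V(CO2) = nRT/P = 14.40 × 8.314 × 673 / 158 = 510.0 L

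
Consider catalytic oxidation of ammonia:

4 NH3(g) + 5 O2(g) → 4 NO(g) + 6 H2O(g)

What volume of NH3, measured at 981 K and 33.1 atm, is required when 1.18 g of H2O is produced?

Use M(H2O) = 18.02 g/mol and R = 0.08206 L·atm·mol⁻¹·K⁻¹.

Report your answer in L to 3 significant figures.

n(H2O) = 1.180 / 18.02 = 0.06548 mol
n(NH3) = (4/6) × 0.06548 = 0.04365 mol
V = nRT/P = 0.04365 × 0.08206 × 981 / 33.1 = 0.1062 L

0.106 L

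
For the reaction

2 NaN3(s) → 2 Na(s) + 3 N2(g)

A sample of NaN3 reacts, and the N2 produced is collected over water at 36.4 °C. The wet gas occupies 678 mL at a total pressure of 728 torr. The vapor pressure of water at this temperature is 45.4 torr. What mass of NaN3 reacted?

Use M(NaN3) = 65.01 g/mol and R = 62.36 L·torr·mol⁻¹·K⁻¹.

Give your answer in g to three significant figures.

1.04 g

P(N2) = 728 − 45.4 = 682.6 torr
n(N2) = PV/RT = (682.6 × 0.6780) / (62.36 × 309.55) = 0.02398 mol
n(NaN3) = (2/3) × 0.02398 = 0.01599 mol
m(NaN3) = 0.01599 × 65.01 = 1.040 g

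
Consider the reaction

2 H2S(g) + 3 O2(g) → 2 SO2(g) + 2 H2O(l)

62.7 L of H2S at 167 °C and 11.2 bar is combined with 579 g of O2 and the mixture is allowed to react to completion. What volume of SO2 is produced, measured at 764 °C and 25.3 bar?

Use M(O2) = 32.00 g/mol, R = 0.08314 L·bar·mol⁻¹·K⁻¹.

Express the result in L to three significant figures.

41.1 L

n(H2S) = PV/RT = (11.2 × 62.7) / (0.08314 × 440.15) = 19.19 mol
n(O2) = 579 / 32.00 = 18.09 mol
For 19.19 mol H2S, stoichiometry requires (3/2) × 19.19 = 28.79 mol O2; 18.09 mol is available, so O2 is limiting.
n(SO2) = (2/3) × 18.09 = 12.06 mol
V(SO2) = nRT/P = 12.06 × 0.08314 × 1037.15 / 25.3 = 41.10 L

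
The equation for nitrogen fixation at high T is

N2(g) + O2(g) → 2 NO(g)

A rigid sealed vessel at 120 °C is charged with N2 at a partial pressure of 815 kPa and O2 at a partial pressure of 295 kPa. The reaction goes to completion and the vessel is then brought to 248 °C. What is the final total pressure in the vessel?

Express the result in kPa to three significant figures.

1470 kPa

With V and T fixed, P_i ∝ n_i, so the mole ratios apply directly to partial pressures at 120 °C.
P(O2) required for 815 kPa of N2 = (1/1) × 815 = 815.0 kPa; available 295 kPa, so O2 is limiting.
P(N2) remaining = 815 − (1/1) × 295 = 520.0 kPa
P(gaseous products) = (2)/1 × 295 = 590.0 kPa
P_total at 120 °C = 520.0 + 590.0 = 1110 kPa
Scaling to 248 °C: P = 1110 × 521.15/393.15 = 1471 kPa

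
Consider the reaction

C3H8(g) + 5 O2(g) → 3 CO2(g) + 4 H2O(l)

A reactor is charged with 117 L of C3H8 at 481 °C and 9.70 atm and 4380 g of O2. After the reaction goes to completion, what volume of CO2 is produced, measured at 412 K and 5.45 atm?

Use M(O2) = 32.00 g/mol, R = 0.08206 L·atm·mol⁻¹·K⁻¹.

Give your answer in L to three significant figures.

341 L

n(C3H8) = PV/RT = (9.70 × 117) / (0.08206 × 754.15) = 18.34 mol
n(O2) = 4380 / 32.00 = 136.9 mol
For 18.34 mol C3H8, stoichiometry requires (5/1) × 18.34 = 91.70 mol O2; 136.9 mol is available, so C3H8 is limiting.
n(CO2) = (3/1) × 18.34 = 55.02 mol
V(CO2) = nRT/P = 55.02 × 0.08206 × 412 / 5.45 = 341.3 L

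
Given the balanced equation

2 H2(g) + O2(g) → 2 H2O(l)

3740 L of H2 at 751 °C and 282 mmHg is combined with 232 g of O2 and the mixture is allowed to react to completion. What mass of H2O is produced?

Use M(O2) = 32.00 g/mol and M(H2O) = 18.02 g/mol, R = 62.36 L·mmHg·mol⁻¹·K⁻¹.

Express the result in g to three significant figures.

261 g

n(H2) = PV/RT = (282 × 3740) / (62.36 × 1024.15) = 16.51 mol
n(O2) = 232 / 32.00 = 7.250 mol
For 16.51 mol H2, stoichiometry requires (1/2) × 16.51 = 8.255 mol O2; 7.250 mol is available, so O2 is limiting.
n(H2O) = (2/1) × 7.250 = 14.50 mol
m(H2O) = 14.50 × 18.02 = 261.3 g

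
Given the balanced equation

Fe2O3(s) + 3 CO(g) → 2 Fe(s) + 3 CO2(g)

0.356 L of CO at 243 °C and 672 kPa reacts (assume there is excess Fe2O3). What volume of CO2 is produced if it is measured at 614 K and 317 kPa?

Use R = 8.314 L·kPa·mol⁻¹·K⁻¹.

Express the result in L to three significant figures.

0.898 L

n(CO) = PV/RT = (672 × 0.356) / (8.314 × 516.15) = 0.05575 mol
n(CO2) = (3/3) × 0.05575 = 0.05575 mol
V = nRT/P = 0.05575 × 8.314 × 614 / 317 = 0.8978 L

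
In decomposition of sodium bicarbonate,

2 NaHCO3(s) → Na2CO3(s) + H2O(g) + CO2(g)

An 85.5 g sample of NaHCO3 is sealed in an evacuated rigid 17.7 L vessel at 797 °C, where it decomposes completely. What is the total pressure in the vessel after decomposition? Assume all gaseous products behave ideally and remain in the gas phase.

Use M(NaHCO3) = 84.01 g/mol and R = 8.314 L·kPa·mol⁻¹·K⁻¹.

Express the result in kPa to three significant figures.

n(NaHCO3) = 85.5 / 84.01 = 1.018 mol
n(gas produced) = (2/2) × 1.018 = 1.018 mol
P = nRT/V = 1.018 × 8.314 × 1070.15 / 17.7 = 511.7 kPa

512 kPa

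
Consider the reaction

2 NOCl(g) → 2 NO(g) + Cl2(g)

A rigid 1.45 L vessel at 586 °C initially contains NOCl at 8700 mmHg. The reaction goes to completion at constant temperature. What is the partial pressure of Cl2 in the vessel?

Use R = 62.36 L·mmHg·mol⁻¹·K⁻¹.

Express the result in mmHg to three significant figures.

n(NOCl)₀ = PV/RT = (8700 × 1.45) / (62.36 × 859.15) = 0.2355 mol
n(Cl2) = (1/2) × 0.2355 = 0.1177 mol
P(Cl2) = nRT/V = 0.1177 × 62.36 × 859.15 / 1.45 = 4349 mmHg

4350 mmHg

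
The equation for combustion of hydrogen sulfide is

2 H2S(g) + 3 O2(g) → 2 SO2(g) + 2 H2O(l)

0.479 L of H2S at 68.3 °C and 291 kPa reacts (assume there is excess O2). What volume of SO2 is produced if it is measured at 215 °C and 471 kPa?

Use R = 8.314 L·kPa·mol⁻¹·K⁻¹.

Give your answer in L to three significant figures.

n(H2S) = PV/RT = (291 × 0.479) / (8.314 × 341.45) = 0.04910 mol
n(SO2) = (2/2) × 0.04910 = 0.04910 mol
V = nRT/P = 0.04910 × 8.314 × 488.15 / 471 = 0.4231 L

0.423 L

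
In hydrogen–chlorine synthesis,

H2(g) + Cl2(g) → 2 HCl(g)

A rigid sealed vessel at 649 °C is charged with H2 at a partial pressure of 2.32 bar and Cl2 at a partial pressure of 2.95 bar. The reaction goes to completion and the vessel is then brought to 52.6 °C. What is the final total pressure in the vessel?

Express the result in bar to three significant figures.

With V and T fixed, P_i ∝ n_i, so the mole ratios apply directly to partial pressures at 649 °C.
P(Cl2) required for 2.32 bar of H2 = (1/1) × 2.32 = 2.320 bar; available 2.95 bar, so H2 is limiting.
P(Cl2) remaining = 2.95 − (1/1) × 2.32 = 0.6300 bar
P(gaseous products) = (2)/1 × 2.32 = 4.640 bar
P_total at 649 °C = 0.6300 + 4.640 = 5.270 bar
Scaling to 52.6 °C: P = 5.270 × 325.75/922.15 = 1.862 bar

1.86 bar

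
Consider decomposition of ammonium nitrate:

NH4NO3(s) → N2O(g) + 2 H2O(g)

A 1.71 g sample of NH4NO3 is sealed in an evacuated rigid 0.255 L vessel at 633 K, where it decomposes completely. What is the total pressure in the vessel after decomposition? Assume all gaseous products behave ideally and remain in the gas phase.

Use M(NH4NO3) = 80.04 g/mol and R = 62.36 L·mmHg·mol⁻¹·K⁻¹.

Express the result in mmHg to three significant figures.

n(NH4NO3) = 1.71 / 80.04 = 0.02136 mol
n(gas produced) = (3/1) × 0.02136 = 0.06408 mol
P = nRT/V = 0.06408 × 62.36 × 633 / 0.255 = 9920 mmHg

9920 mmHg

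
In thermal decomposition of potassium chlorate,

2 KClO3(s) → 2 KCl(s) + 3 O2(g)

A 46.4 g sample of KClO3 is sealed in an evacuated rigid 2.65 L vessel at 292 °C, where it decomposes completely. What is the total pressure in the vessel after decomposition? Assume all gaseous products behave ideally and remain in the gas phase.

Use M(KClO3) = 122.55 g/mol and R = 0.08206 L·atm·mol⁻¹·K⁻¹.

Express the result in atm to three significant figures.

n(KClO3) = 46.4 / 122.55 = 0.3786 mol
n(gas produced) = (3/2) × 0.3786 = 0.5679 mol
P = nRT/V = 0.5679 × 0.08206 × 565.15 / 2.65 = 9.939 atm

9.94 atm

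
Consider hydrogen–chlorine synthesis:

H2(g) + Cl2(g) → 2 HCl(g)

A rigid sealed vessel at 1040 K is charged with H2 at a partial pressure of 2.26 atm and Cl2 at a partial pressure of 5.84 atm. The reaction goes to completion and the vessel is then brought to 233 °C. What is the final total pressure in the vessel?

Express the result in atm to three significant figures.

At constant V, partial pressures at 1040 K are proportional to moles, so apply stoichiometry directly to pressures.
P(Cl2) required for 2.26 atm of H2 = (1/1) × 2.26 = 2.260 atm; available 5.84 atm, so H2 is limiting.
P(Cl2) remaining = 5.84 − (1/1) × 2.26 = 3.580 atm
P(gaseous products) = (2)/1 × 2.26 = 4.520 atm
P_total at 1040 K = 3.580 + 4.520 = 8.100 atm
Scaling to 233 °C: P = 8.100 × 506.15/1040 = 3.942 atm

3.94 atm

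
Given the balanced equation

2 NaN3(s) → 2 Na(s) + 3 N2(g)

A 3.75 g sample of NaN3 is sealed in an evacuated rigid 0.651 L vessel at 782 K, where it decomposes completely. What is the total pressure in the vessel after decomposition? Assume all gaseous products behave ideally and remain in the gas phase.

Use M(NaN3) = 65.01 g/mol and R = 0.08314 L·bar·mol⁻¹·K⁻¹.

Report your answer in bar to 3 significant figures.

n(NaN3) = 3.75 / 65.01 = 0.05768 mol
n(gas produced) = (3/2) × 0.05768 = 0.08652 mol
P = nRT/V = 0.08652 × 0.08314 × 782 / 0.651 = 8.641 bar

8.64 bar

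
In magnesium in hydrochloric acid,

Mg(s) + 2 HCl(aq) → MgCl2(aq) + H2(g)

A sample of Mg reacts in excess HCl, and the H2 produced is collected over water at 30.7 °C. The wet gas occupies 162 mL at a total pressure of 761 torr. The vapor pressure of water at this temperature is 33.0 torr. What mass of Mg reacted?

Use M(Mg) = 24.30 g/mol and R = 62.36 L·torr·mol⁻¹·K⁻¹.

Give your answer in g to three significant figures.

0.151 g

P(H2) = 761 − 33.0 = 728.0 torr
n(H2) = PV/RT = (728.0 × 0.1620) / (62.36 × 303.85) = 0.006224 mol
n(Mg) = (1/1) × 0.006224 = 0.006224 mol
m(Mg) = 0.006224 × 24.30 = 0.1512 g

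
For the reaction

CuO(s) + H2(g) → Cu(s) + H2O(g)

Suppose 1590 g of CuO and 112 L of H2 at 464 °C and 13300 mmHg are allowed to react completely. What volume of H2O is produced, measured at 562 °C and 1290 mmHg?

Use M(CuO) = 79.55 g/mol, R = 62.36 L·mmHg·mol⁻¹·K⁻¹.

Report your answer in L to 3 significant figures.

n(CuO) = 1590 / 79.55 = 19.99 mol
n(H2) = PV/RT = (13300 × 112) / (62.36 × 737.15) = 32.40 mol
For 19.99 mol CuO, stoichiometry requires (1/1) × 19.99 = 19.99 mol H2; 32.40 mol is available, so CuO is limiting.
n(H2O) = (1/1) × 19.99 = 19.99 mol
V(H2O) = nRT/P = 19.99 × 62.36 × 835.15 / 1290 = 807.0 L

807 L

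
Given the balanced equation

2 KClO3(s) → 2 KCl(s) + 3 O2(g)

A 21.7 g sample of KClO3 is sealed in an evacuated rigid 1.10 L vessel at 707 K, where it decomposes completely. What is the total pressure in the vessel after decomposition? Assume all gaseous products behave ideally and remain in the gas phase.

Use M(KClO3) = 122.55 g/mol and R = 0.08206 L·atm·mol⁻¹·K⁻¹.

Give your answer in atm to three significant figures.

14.0 atm

n(KClO3) = 21.7 / 122.55 = 0.1771 mol
n(gas produced) = (3/2) × 0.1771 = 0.2656 mol
P = nRT/V = 0.2656 × 0.08206 × 707 / 1.10 = 14.01 atm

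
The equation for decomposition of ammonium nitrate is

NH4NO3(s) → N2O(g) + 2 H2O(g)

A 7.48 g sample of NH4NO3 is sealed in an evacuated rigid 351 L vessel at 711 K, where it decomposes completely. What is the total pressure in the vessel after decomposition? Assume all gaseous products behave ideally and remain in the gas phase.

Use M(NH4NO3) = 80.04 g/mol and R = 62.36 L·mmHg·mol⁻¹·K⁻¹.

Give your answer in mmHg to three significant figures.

35.4 mmHg

n(NH4NO3) = 7.48 / 80.04 = 0.09345 mol
n(gas produced) = (3/1) × 0.09345 = 0.2803 mol
P = nRT/V = 0.2803 × 62.36 × 711 / 351 = 35.41 mmHg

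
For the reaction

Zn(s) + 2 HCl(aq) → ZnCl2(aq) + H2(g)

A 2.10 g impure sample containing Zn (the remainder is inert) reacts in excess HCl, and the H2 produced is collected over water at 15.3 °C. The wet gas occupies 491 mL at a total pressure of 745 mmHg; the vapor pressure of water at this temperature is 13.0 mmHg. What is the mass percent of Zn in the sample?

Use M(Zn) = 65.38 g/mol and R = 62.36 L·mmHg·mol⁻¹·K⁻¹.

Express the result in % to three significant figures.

62.2 %

P(H2) = 745 − 13.0 = 732.0 mmHg
n(H2) = PV/RT = (732.0 × 0.4910) / (62.36 × 288.45) = 0.01998 mol
n(Zn) = (1/1) × 0.01998 = 0.01998 mol
m(Zn) = 0.01998 × 65.38 = 1.306 g
%Zn = 1.306 / 2.10 × 100 = 62.19%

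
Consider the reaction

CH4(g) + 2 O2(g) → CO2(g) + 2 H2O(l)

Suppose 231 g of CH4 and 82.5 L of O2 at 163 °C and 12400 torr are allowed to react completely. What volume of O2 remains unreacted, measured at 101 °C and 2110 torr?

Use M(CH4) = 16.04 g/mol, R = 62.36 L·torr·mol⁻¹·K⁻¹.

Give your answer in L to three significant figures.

97.4 L

n(CH4) = 231 / 16.04 = 14.40 mol
n(O2) = PV/RT = (12400 × 82.5) / (62.36 × 436.15) = 37.61 mol
For 14.40 mol CH4, stoichiometry requires (2/1) × 14.40 = 28.80 mol O2; 37.61 mol is available, so CH4 is limiting.
n(O2) consumed = (2/1) × 14.40 = 28.80 mol; remaining = 37.61 − 28.80 = 8.810 mol
V(O2) = nRT/P = 8.810 × 62.36 × 374.15 / 2110 = 97.42 L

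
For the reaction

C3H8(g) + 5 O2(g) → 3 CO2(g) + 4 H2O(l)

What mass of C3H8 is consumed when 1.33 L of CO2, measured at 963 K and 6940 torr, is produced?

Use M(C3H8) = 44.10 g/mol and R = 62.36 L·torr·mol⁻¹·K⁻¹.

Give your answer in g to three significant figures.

2.26 g

n(CO2) = PV/RT = (6940 × 1.33) / (62.36 × 963) = 0.1537 mol
n(C3H8) = (1/3) × 0.1537 = 0.05123 mol
m(C3H8) = 0.05123 × 44.10 = 2.259 g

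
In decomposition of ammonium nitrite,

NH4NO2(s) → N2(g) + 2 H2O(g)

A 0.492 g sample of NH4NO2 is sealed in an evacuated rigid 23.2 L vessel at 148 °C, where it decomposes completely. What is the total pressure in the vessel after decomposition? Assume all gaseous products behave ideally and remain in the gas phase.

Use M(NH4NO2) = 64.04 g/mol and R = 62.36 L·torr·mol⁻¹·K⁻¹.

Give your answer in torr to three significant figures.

n(NH4NO2) = 0.492 / 64.04 = 0.007683 mol
n(gas produced) = (3/1) × 0.007683 = 0.02305 mol
P = nRT/V = 0.02305 × 62.36 × 421.15 / 23.2 = 26.09 torr

26.1 torr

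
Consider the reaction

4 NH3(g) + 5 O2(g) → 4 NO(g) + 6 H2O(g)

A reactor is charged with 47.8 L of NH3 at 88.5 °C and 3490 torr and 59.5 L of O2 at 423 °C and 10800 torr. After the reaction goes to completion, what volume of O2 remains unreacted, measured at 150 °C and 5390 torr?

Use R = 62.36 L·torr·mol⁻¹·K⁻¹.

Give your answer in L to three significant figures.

27.2 L

n(NH3) = PV/RT = (3490 × 47.8) / (62.36 × 361.65) = 7.397 mol
n(O2) = PV/RT = (10800 × 59.5) / (62.36 × 696.15) = 14.80 mol
For 7.397 mol NH3, stoichiometry requires (5/4) × 7.397 = 9.246 mol O2; 14.80 mol is available, so NH3 is limiting.
n(O2) consumed = (5/4) × 7.397 = 9.246 mol; remaining = 14.80 − 9.246 = 5.554 mol
V(O2) = nRT/P = 5.554 × 62.36 × 423.15 / 5390 = 27.19 L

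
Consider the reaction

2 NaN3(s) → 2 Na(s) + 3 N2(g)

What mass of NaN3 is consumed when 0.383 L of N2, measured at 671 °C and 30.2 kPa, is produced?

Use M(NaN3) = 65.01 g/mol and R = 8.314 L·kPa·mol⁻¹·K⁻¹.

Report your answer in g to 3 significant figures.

0.0639 g

n(N2) = PV/RT = (30.2 × 0.383) / (8.314 × 944.15) = 0.001474 mol
n(NaN3) = (2/3) × 0.001474 = 0.0009827 mol
m(NaN3) = 0.0009827 × 65.01 = 0.06389 g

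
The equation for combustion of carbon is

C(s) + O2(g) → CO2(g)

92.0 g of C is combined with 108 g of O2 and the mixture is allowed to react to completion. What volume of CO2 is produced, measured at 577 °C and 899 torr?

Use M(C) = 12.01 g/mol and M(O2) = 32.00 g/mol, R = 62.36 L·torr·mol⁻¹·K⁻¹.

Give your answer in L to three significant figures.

199 L

n(C) = 92.0 / 12.01 = 7.660 mol
n(O2) = 108 / 32.00 = 3.375 mol
For 7.660 mol C, stoichiometry requires (1/1) × 7.660 = 7.660 mol O2; 3.375 mol is available, so O2 is limiting.
n(CO2) = (1/1) × 3.375 = 3.375 mol
V(CO2) = nRT/P = 3.375 × 62.36 × 850.15 / 899 = 199.0 L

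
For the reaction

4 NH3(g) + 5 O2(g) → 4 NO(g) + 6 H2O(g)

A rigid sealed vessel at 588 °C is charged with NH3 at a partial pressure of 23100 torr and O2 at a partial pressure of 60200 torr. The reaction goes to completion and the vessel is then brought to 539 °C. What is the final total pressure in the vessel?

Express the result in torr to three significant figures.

With V and T fixed, P_i ∝ n_i, so the mole ratios apply directly to partial pressures at 588 °C.
P(O2) required for 23100 torr of NH3 = (5/4) × 23100 = 28880 torr; available 60200 torr, so NH3 is limiting.
P(O2) remaining = 60200 − (5/4) × 23100 = 31320 torr
P(gaseous products) = (4+6)/4 × 23100 = 57750 torr
P_total at 588 °C = 31320 + 57750 = 89070 torr
Scaling to 539 °C: P = 89070 × 812.15/861.15 = 84000 torr

84000 torr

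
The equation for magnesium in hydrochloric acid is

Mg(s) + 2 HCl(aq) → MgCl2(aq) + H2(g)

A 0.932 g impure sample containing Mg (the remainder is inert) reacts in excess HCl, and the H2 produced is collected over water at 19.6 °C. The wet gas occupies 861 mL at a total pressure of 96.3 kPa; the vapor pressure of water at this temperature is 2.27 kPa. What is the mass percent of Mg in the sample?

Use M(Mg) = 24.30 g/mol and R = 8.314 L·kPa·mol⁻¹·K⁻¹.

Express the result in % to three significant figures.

86.7 %

P(H2) = 96.3 − 2.27 = 94.03 kPa
n(H2) = PV/RT = (94.03 × 0.8610) / (8.314 × 292.75) = 0.03326 mol
n(Mg) = (1/1) × 0.03326 = 0.03326 mol
m(Mg) = 0.03326 × 24.30 = 0.8082 g
%Mg = 0.8082 / 0.932 × 100 = 86.72%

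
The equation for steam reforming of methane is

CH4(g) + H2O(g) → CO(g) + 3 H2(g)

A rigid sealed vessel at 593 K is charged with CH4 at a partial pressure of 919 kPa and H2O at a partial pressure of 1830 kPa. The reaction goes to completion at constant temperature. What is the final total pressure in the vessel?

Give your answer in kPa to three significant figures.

Because the vessel is rigid and T is held at 593 K, work the stoichiometry in partial pressures (P_i = n_iRT/V).
P(H2O) required for 919 kPa of CH4 = (1/1) × 919 = 919.0 kPa; available 1830 kPa, so CH4 is limiting.
P(H2O) remaining = 1830 − (1/1) × 919 = 911.0 kPa
P(gaseous products) = (1+3)/1 × 919 = 3676 kPa
P_total at 593 K = 911.0 + 3676 = 4587 kPa

4590 kPa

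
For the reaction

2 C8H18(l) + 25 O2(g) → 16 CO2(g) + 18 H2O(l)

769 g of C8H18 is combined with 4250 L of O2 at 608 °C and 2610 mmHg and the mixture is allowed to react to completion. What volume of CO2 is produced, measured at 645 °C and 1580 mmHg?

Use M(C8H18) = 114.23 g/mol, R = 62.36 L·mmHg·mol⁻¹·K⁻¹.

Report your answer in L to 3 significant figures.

1950 L

n(C8H18) = 769 / 114.23 = 6.732 mol
n(O2) = PV/RT = (2610 × 4250) / (62.36 × 881.15) = 201.9 mol
For 6.732 mol C8H18, stoichiometry requires (25/2) × 6.732 = 84.15 mol O2; 201.9 mol is available, so C8H18 is limiting.
n(CO2) = (16/2) × 6.732 = 53.86 mol
V(CO2) = nRT/P = 53.86 × 62.36 × 918.15 / 1580 = 1952 L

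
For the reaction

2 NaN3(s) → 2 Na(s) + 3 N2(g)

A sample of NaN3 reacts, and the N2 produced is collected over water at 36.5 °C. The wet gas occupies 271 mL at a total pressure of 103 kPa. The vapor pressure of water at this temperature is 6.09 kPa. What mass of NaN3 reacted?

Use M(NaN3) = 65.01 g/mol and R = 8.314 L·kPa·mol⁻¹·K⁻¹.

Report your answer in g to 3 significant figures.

P(N2) = 103 − 6.09 = 96.91 kPa
n(N2) = PV/RT = (96.91 × 0.2710) / (8.314 × 309.65) = 0.01020 mol
n(NaN3) = (2/3) × 0.01020 = 0.006800 mol
m(NaN3) = 0.006800 × 65.01 = 0.4421 g

0.442 g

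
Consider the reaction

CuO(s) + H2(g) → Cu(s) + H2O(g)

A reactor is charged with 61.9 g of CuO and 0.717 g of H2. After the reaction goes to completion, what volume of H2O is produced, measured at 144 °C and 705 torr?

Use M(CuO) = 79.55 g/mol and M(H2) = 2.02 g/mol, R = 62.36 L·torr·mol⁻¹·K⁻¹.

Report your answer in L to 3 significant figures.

13.1 L

n(CuO) = 61.9 / 79.55 = 0.7781 mol
n(H2) = 0.717 / 2.02 = 0.3550 mol
For 0.7781 mol CuO, stoichiometry requires (1/1) × 0.7781 = 0.7781 mol H2; 0.3550 mol is available, so H2 is limiting.
n(H2O) = (1/1) × 0.3550 = 0.3550 mol
V(H2O) = nRT/P = 0.3550 × 62.36 × 417.15 / 705 = 13.10 L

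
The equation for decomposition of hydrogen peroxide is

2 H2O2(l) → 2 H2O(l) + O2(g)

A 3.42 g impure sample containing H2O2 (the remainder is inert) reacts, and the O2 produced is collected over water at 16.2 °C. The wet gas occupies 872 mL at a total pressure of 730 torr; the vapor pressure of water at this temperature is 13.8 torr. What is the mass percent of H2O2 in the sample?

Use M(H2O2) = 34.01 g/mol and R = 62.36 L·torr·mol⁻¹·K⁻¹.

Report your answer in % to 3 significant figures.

P(O2) = 730 − 13.8 = 716.2 torr
n(O2) = PV/RT = (716.2 × 0.8720) / (62.36 × 289.35) = 0.03461 mol
n(H2O2) = (2/1) × 0.03461 = 0.06922 mol
m(H2O2) = 0.06922 × 34.01 = 2.354 g
%H2O2 = 2.354 / 3.42 × 100 = 68.83%

68.8 %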